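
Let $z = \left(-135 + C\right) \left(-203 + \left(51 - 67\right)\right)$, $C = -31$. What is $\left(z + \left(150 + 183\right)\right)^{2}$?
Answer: $1345935969$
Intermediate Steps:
$z = 36354$ ($z = \left(-135 - 31\right) \left(-203 + \left(51 - 67\right)\right) = - 166 \left(-203 + \left(51 - 67\right)\right) = - 166 \left(-203 - 16\right) = \left(-166\right) \left(-219\right) = 36354$)
$\left(z + \left(150 + 183\right)\right)^{2} = \left(36354 + \left(150 + 183\right)\right)^{2} = \left(36354 + 333\right)^{2} = 36687^{2} = 1345935969$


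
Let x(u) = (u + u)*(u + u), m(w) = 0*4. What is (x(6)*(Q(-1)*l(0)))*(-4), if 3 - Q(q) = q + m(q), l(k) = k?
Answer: 0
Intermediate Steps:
m(w) = 0
Q(q) = 3 - q (Q(q) = 3 - (q + 0) = 3 - q)
x(u) = 4*u² (x(u) = (2*u)*(2*u) = 4*u²)
(x(6)*(Q(-1)*l(0)))*(-4) = ((4*6²)*((3 - 1*(-1))*0))*(-4) = ((4*36)*((3 + 1)*0))*(-4) = (144*(4*0))*(-4) = (144*0)*(-4) = 0*(-4) = 0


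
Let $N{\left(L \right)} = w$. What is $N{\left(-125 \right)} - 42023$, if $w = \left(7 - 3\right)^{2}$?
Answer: $-42007$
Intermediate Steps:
$w = 16$ ($w = 4^{2} = 16$)
$N{\left(L \right)} = 16$
$N{\left(-125 \right)} - 42023 = 16 - 42023 = -42007$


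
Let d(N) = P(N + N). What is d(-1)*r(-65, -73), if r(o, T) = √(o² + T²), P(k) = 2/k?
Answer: -√9554 ≈ -97.745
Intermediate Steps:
d(N) = 1/N (d(N) = 2/(N + N) = 2/((2*N)) = 2*(1/(2*N)) = 1/N)
r(o, T) = √(T² + o²)
d(-1)*r(-65, -73) = √((-73)² + (-65)²)/(-1) = -√(5329 + 4225) = -√9554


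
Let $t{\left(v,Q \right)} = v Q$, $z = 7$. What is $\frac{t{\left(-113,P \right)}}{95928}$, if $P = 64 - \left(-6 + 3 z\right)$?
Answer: $- \frac{791}{13704} \approx -0.05772$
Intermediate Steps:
$P = 49$ ($P = 64 + \left(\left(-3\right) 7 + 6\right) = 64 + \left(-21 + 6\right) = 64 - 15 = 49$)
$t{\left(v,Q \right)} = Q v$
$\frac{t{\left(-113,P \right)}}{95928} = \frac{49 \left(-113\right)}{95928} = \left(-5537\right) \frac{1}{95928} = - \frac{791}{13704}$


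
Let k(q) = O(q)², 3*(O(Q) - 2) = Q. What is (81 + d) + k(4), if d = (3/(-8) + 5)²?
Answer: 65377/576 ≈ 113.50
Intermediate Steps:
O(Q) = 2 + Q/3
k(q) = (2 + q/3)²
d = 1369/64 (d = (3*(-⅛) + 5)² = (-3/8 + 5)² = (37/8)² = 1369/64 ≈ 21.391)
(81 + d) + k(4) = (81 + 1369/64) + (6 + 4)²/9 = 6553/64 + (⅑)*10² = 6553/64 + (⅑)*100 = 6553/64 + 100/9 = 65377/576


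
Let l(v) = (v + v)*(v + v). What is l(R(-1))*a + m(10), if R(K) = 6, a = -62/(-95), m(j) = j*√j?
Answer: 8928/95 + 10*√10 ≈ 125.60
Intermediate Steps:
m(j) = j^(3/2)
a = 62/95 (a = -62*(-1/95) = 62/95 ≈ 0.65263)
l(v) = 4*v² (l(v) = (2*v)*(2*v) = 4*v²)
l(R(-1))*a + m(10) = (4*6²)*(62/95) + 10^(3/2) = (4*36)*(62/95) + 10*√10 = 144*(62/95) + 10*√10 = 8928/95 + 10*√10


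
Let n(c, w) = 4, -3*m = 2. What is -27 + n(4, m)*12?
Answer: 21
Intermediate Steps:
m = -2/3 (m = -1/3*2 = -2/3 ≈ -0.66667)
-27 + n(4, m)*12 = -27 + 4*12 = -27 + 48 = 21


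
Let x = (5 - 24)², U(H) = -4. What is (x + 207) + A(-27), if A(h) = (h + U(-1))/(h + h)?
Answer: 30703/54 ≈ 568.57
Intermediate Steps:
A(h) = (-4 + h)/(2*h) (A(h) = (h - 4)/(h + h) = (-4 + h)/((2*h)) = (-4 + h)*(1/(2*h)) = (-4 + h)/(2*h))
x = 361 (x = (-19)² = 361)
(x + 207) + A(-27) = (361 + 207) + (½)*(-4 - 27)/(-27) = 568 + (½)*(-1/27)*(-31) = 568 + 31/54 = 30703/54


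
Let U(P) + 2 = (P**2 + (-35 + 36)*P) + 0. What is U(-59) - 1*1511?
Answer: 1909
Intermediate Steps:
U(P) = -2 + P + P**2 (U(P) = -2 + ((P**2 + (-35 + 36)*P) + 0) = -2 + ((P**2 + 1*P) + 0) = -2 + ((P**2 + P) + 0) = -2 + ((P + P**2) + 0) = -2 + (P + P**2) = -2 + P + P**2)
U(-59) - 1*1511 = (-2 - 59 + (-59)**2) - 1*1511 = (-2 - 59 + 3481) - 1511 = 3420 - 1511 = 1909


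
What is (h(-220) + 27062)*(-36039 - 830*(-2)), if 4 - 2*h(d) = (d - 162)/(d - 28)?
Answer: -7443254229/8 ≈ -9.3041e+8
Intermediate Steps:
h(d) = 2 - (-162 + d)/(2*(-28 + d)) (h(d) = 2 - (d - 162)/(2*(d - 28)) = 2 - (-162 + d)/(2*(-28 + d)))
(h(-220) + 27062)*(-36039 - 830*(-2)) = ((50 + 3*(-220))/(2*(-28 - 220)) + 27062)*(-36039 - 830*(-2)) = ((1/2)*(50 - 660)/(-248) + 27062)*(-36039 + 1660) = ((1/2)*(-1/248)*(-610) + 27062)*(-34379) = (305/248 + 27062)*(-34379) = (6711681/248)*(-34379) = -7443254229/8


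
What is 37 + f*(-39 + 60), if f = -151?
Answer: -3134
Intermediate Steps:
37 + f*(-39 + 60) = 37 - 151*(-39 + 60) = 37 - 151*21 = 37 - 3171 = -3134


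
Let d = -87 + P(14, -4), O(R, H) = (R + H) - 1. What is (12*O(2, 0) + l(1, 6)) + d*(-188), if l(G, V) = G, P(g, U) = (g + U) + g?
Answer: 11857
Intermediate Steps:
P(g, U) = U + 2*g (P(g, U) = (U + g) + g = U + 2*g)
O(R, H) = -1 + H + R (O(R, H) = (H + R) - 1 = -1 + H + R)
d = -63 (d = -87 + (-4 + 2*14) = -87 + (-4 + 28) = -87 + 24 = -63)
(12*O(2, 0) + l(1, 6)) + d*(-188) = (12*(-1 + 0 + 2) + 1) - 63*(-188) = (12*1 + 1) + 11844 = (12 + 1) + 11844 = 13 + 11844 = 11857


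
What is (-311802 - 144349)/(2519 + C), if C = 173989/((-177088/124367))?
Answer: 80778868288/21192405291 ≈ 3.8117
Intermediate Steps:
C = -21638489963/177088 (C = 173989/((-177088*1/124367)) = 173989/(-177088/124367) = 173989*(-124367/177088) = -21638489963/177088 ≈ -1.2219e+5)
(-311802 - 144349)/(2519 + C) = (-311802 - 144349)/(2519 - 21638489963/177088) = -456151/(-21192405291/177088) = -456151*(-177088/21192405291) = 80778868288/21192405291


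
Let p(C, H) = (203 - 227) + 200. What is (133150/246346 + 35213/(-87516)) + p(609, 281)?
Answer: 1898700142019/10779608268 ≈ 176.14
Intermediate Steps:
p(C, H) = 176 (p(C, H) = -24 + 200 = 176)
(133150/246346 + 35213/(-87516)) + p(609, 281) = (133150/246346 + 35213/(-87516)) + 176 = (133150*(1/246346) + 35213*(-1/87516)) + 176 = (66575/123173 - 35213/87516) + 176 = 1489086851/10779608268 + 176 = 1898700142019/10779608268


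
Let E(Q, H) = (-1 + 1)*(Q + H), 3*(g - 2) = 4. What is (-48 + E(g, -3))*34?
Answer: -1632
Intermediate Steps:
g = 10/3 (g = 2 + (1/3)*4 = 2 + 4/3 = 10/3 ≈ 3.3333)
E(Q, H) = 0 (E(Q, H) = 0*(H + Q) = 0)
(-48 + E(g, -3))*34 = (-48 + 0)*34 = -48*34 = -1632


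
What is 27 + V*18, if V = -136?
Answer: -2421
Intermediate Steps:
27 + V*18 = 27 - 136*18 = 27 - 2448 = -2421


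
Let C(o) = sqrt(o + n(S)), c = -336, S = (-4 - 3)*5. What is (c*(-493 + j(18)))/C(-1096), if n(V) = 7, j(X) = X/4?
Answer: -54712*I/11 ≈ -4973.8*I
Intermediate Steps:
j(X) = X/4 (j(X) = X*(1/4) = X/4)
S = -35 (S = -7*5 = -35)
C(o) = sqrt(7 + o) (C(o) = sqrt(o + 7) = sqrt(7 + o))
(c*(-493 + j(18)))/C(-1096) = (-336*(-493 + (1/4)*18))/(sqrt(7 - 1096)) = (-336*(-493 + 9/2))/(sqrt(-1089)) = (-336*(-977/2))/((33*I)) = 164136*(-I/33) = -54712*I/11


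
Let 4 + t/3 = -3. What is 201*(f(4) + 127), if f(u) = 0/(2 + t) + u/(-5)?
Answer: 126831/5 ≈ 25366.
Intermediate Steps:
t = -21 (t = -12 + 3*(-3) = -12 - 9 = -21)
f(u) = -u/5 (f(u) = 0/(2 - 21) + u/(-5) = 0/(-19) + u*(-⅕) = 0*(-1/19) - u/5 = 0 - u/5 = -u/5)
201*(f(4) + 127) = 201*(-⅕*4 + 127) = 201*(-⅘ + 127) = 201*(631/5) = 126831/5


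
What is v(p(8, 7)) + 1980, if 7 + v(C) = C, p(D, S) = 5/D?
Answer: 15789/8 ≈ 1973.6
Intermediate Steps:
v(C) = -7 + C
v(p(8, 7)) + 1980 = (-7 + 5/8) + 1980 = -51/8 + 1980 = 15789/8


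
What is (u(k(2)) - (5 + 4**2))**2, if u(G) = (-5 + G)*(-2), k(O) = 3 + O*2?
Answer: 625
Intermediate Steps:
k(O) = 3 + 2*O
u(G) = 10 - 2*G
(u(k(2)) - (5 + 4**2))**2 = ((10 - 2*(3 + 2*2)) - (5 + 4**2))**2 = ((10 - 2*(3 + 4)) - (5 + 16))**2 = ((10 - 2*7) - 1*21)**2 = ((10 - 14) - 21)**2 = (-4 - 21)**2 = (-25)**2 = 625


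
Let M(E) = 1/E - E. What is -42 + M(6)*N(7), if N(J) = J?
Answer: -497/6 ≈ -82.833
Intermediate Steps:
-42 + M(6)*N(7) = -42 + (1/6 - 1*6)*7 = -42 + (1/6 - 6)*7 = -42 - 35/6*7 = -42 - 245/6 = -497/6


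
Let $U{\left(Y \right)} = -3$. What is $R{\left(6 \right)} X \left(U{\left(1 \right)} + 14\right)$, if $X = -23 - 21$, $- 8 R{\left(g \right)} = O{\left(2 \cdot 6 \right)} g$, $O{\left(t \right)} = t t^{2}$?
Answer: $627264$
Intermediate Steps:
$O{\left(t \right)} = t^{3}$
$R{\left(g \right)} = - 216 g$ ($R{\left(g \right)} = - \frac{\left(2 \cdot 6\right)^{3} g}{8} = - \frac{12^{3} g}{8} = - \frac{1728 g}{8} = - 216 g$)
$X = -44$
$R{\left(6 \right)} X \left(U{\left(1 \right)} + 14\right) = \left(-216\right) 6 \left(-44\right) \left(-3 + 14\right) = \left(-1296\right) \left(-44\right) 11 = 57024 \cdot 11 = 627264$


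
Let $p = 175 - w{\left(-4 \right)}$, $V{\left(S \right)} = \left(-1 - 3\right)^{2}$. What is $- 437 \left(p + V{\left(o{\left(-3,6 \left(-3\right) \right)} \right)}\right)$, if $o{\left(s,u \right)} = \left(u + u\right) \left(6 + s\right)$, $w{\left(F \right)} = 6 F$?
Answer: $-93955$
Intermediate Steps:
$o{\left(s,u \right)} = 2 u \left(6 + s\right)$
$V{\left(S \right)} = 16$ ($V{\left(S \right)} = \left(-4\right)^{2} = 16$)
$p = 199$ ($p = 175 - 6 \left(-4\right) = 175 - -24 = 175 + 24 = 199$)
$- 437 \left(p + V{\left(o{\left(-3,6 \left(-3\right) \right)} \right)}\right) = - 437 \left(199 + 16\right) = \left(-437\right) 215 = -93955$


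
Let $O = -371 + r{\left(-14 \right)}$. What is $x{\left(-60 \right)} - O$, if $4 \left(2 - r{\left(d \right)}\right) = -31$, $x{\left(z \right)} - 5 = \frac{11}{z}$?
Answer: $\frac{5491}{15} \approx 366.07$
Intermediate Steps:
$x{\left(z \right)} = 5 + \frac{11}{z}$
$r{\left(d \right)} = \frac{39}{4}$ ($r{\left(d \right)} = 2 - - \frac{31}{4} = 2 + \frac{31}{4} = \frac{39}{4}$)
$O = - \frac{1445}{4}$ ($O = -371 + \frac{39}{4} = - \frac{1445}{4} \approx -361.25$)
$x{\left(-60 \right)} - O = \left(5 + \frac{11}{-60}\right) - - \frac{1445}{4} = \left(5 + 11 \left(- \frac{1}{60}\right)\right) + \frac{1445}{4} = \left(5 - \frac{11}{60}\right) + \frac{1445}{4} = \frac{289}{60} + \frac{1445}{4} = \frac{5491}{15}$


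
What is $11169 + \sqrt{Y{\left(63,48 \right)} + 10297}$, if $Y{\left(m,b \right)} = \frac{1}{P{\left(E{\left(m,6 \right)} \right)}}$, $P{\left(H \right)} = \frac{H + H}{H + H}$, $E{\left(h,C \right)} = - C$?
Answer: $11169 + \sqrt{10298} \approx 11270.0$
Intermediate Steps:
$P{\left(H \right)} = 1$ ($P{\left(H \right)} = \frac{2 H}{2 H} = 2 H \frac{1}{2 H} = 1$)
$Y{\left(m,b \right)} = 1$ ($Y{\left(m,b \right)} = 1^{-1} = 1$)
$11169 + \sqrt{Y{\left(63,48 \right)} + 10297} = 11169 + \sqrt{1 + 10297} = 11169 + \sqrt{10298}$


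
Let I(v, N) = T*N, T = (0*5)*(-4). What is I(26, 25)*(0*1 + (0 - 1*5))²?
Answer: 0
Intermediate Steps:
T = 0 (T = 0*(-4) = 0)
I(v, N) = 0 (I(v, N) = 0*N = 0)
I(26, 25)*(0*1 + (0 - 1*5))² = 0*(0*1 + (0 - 1*5))² = 0*(0 + (0 - 5))² = 0*(0 - 5)² = 0*(-5)² = 0*25 = 0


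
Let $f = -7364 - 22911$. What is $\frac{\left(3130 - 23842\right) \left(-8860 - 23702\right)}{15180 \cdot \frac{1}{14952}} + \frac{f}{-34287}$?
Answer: $\frac{2619316354314233}{3943005} \approx 6.6429 \cdot 10^{8}$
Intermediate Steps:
$f = -30275$ ($f = -7364 - 22911 = -30275$)
$\frac{\left(3130 - 23842\right) \left(-8860 - 23702\right)}{15180 \cdot \frac{1}{14952}} + \frac{f}{-34287} = \frac{\left(3130 - 23842\right) \left(-8860 - 23702\right)}{15180 \cdot \frac{1}{14952}} - \frac{30275}{-34287} = \frac{\left(-20712\right) \left(-32562\right)}{15180 \cdot \frac{1}{14952}} - - \frac{30275}{34287} = \frac{674424144}{\frac{1265}{1246}} + \frac{30275}{34287} = 674424144 \cdot \frac{1246}{1265} + \frac{30275}{34287} = \frac{840332483424}{1265} + \frac{30275}{34287} = \frac{2619316354314233}{3943005}$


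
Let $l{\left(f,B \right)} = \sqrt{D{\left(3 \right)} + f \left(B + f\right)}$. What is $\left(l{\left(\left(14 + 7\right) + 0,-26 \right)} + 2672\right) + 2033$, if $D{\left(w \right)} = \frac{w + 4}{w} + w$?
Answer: $4705 + \frac{i \sqrt{897}}{3} \approx 4705.0 + 9.9833 i$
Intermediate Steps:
$D{\left(w \right)} = w + \frac{4 + w}{w}$ ($D{\left(w \right)} = \frac{4 + w}{w} + w = w + \frac{4 + w}{w}$)
$l{\left(f,B \right)} = \sqrt{\frac{16}{3} + f \left(B + f\right)}$ ($l{\left(f,B \right)} = \sqrt{\left(1 + 3 + \frac{4}{3}\right) + f \left(B + f\right)} = \sqrt{\frac{16}{3} + f \left(B + f\right)}$)
$\left(l{\left(\left(14 + 7\right) + 0,-26 \right)} + 2672\right) + 2033 = \left(\frac{\sqrt{48 + 9 \left(\left(14 + 7\right) + 0\right)^{2} + 9 \left(-26\right) \left(\left(14 + 7\right) + 0\right)}}{3} + 2672\right) + 2033 = \left(\frac{\sqrt{48 + 9 \left(21 + 0\right)^{2} + 9 \left(-26\right) \left(21 + 0\right)}}{3} + 2672\right) + 2033 = \left(\frac{\sqrt{48 + 9 \cdot 21^{2} + 9 \left(-26\right) 21}}{3} + 2672\right) + 2033 = \left(\frac{\sqrt{48 + 9 \cdot 441 - 4914}}{3} + 2672\right) + 2033 = \left(\frac{\sqrt{48 + 3969 - 4914}}{3} + 2672\right) + 2033 = \left(\frac{\sqrt{-897}}{3} + 2672\right) + 2033 = \left(\frac{i \sqrt{897}}{3} + 2672\right) + 2033 = \left(2672 + \frac{i \sqrt{897}}{3}\right) + 2033 = 4705 + \frac{i \sqrt{897}}{3}$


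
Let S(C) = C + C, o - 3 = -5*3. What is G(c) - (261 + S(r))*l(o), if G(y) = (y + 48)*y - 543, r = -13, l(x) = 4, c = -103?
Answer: 4182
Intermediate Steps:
o = -12 (o = 3 - 5*3 = 3 - 15 = -12)
S(C) = 2*C
G(y) = -543 + y*(48 + y) (G(y) = (48 + y)*y - 543 = y*(48 + y) - 543 = -543 + y*(48 + y))
G(c) - (261 + S(r))*l(o) = (-543 + (-103)² + 48*(-103)) - (261 + 2*(-13))*4 = (-543 + 10609 - 4944) - (261 - 26)*4 = 5122 - 235*4 = 5122 - 1*940 = 5122 - 940 = 4182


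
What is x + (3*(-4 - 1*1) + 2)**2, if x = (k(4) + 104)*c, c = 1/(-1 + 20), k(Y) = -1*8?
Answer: 3307/19 ≈ 174.05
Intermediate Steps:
k(Y) = -8
c = 1/19 ≈ 0.052632
x = 96/19 (x = (-8 + 104)*(1/19) = 96*(1/19) = 96/19 ≈ 5.0526)
x + (3*(-4 - 1*1) + 2)**2 = 96/19 + (3*(-4 - 1*1) + 2)**2 = 96/19 + (3*(-4 - 1) + 2)**2 = 96/19 + (3*(-5) + 2)**2 = 96/19 + (-15 + 2)**2 = 96/19 + (-13)**2 = 96/19 + 169 = 3307/19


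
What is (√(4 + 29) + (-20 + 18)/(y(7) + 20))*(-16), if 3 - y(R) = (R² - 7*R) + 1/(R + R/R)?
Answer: 256/183 - 16*√33 ≈ -90.514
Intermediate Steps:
y(R) = 3 - R² - 1/(1 + R) + 7*R (y(R) = 3 - ((R² - 7*R) + 1/(R + R/R)) = 3 - ((R² - 7*R) + 1/(R + 1)) = 3 - ((R² - 7*R) + 1/(1 + R)) = 3 - (R² + 1/(1 + R) - 7*R) = 3 + (-R² - 1/(1 + R) + 7*R) = 3 - R² - 1/(1 + R) + 7*R)
(√(4 + 29) + (-20 + 18)/(y(7) + 20))*(-16) = (√(4 + 29) + (-20 + 18)/((2 - 1*7³ + 6*7² + 10*7)/(1 + 7) + 20))*(-16) = (√33 - 2/((2 - 1*343 + 6*49 + 70)/8 + 20))*(-16) = (√33 - 2/((2 - 343 + 294 + 70)/8 + 20))*(-16) = (√33 - 2/((⅛)*23 + 20))*(-16) = (√33 - 2/(23/8 + 20))*(-16) = (√33 - 2/183/8)*(-16) = (√33 - 2*8/183)*(-16) = (√33 - 16/183)*(-16) = (-16/183 + √33)*(-16) = 256/183 - 16*√33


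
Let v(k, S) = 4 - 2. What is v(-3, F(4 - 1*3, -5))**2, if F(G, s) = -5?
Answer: 4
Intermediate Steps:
v(k, S) = 2
v(-3, F(4 - 1*3, -5))**2 = 2**2 = 4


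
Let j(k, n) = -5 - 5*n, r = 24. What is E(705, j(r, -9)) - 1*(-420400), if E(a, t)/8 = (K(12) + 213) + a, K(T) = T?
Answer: 427840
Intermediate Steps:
E(a, t) = 1800 + 8*a (E(a, t) = 8*((12 + 213) + a) = 8*(225 + a) = 1800 + 8*a)
E(705, j(r, -9)) - 1*(-420400) = (1800 + 8*705) - 1*(-420400) = (1800 + 5640) + 420400 = 7440 + 420400 = 427840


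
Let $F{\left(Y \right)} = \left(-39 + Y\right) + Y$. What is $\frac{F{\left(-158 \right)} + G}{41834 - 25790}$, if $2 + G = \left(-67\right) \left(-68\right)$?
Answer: $\frac{4199}{16044} \approx 0.26172$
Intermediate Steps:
$F{\left(Y \right)} = -39 + 2 Y$
$G = 4554$ ($G = -2 - -4556 = -2 + 4556 = 4554$)
$\frac{F{\left(-158 \right)} + G}{41834 - 25790} = \frac{\left(-39 + 2 \left(-158\right)\right) + 4554}{41834 - 25790} = \frac{\left(-39 - 316\right) + 4554}{16044} = \left(-355 + 4554\right) \frac{1}{16044} = 4199 \cdot \frac{1}{16044} = \frac{4199}{16044}$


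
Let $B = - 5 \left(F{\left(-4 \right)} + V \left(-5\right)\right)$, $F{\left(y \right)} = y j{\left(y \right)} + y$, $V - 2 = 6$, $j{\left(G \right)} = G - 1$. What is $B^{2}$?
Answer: $14400$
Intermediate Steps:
$j{\left(G \right)} = -1 + G$ ($j{\left(G \right)} = G - 1 = -1 + G$)
$V = 8$ ($V = 2 + 6 = 8$)
$F{\left(y \right)} = y + y \left(-1 + y\right)$ ($F{\left(y \right)} = y \left(-1 + y\right) + y = y + y \left(-1 + y\right)$)
$B = 120$ ($B = - 5 \left(\left(-4\right)^{2} + 8 \left(-5\right)\right) = - 5 \left(16 - 40\right) = \left(-5\right) \left(-24\right) = 120$)
$B^{2} = 120^{2} = 14400$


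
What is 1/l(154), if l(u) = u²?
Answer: 1/23716 ≈ 4.2166e-5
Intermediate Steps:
1/l(154) = 1/(154²) = 1/23716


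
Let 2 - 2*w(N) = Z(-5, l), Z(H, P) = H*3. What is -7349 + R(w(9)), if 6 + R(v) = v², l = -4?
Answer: -29131/4 ≈ -7282.8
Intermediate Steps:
Z(H, P) = 3*H
w(N) = 17/2 (w(N) = 1 - 3*(-5)/2 = 1 - ½*(-15) = 1 + 15/2 = 17/2)
R(v) = -6 + v²
-7349 + R(w(9)) = -7349 + (-6 + (17/2)²) = -7349 + (-6 + 289/4) = -7349 + 265/4 = -29131/4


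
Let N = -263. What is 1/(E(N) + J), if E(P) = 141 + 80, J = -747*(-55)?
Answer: 1/41306 ≈ 2.4210e-5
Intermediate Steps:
J = 41085
E(P) = 221
1/(E(N) + J) = 1/(221 + 41085) = 1/41306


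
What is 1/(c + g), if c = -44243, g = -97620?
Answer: -1/141863 ≈ -7.0491e-6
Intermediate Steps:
1/(c + g) = 1/(-44243 - 97620) = 1/(-141863) = -1/141863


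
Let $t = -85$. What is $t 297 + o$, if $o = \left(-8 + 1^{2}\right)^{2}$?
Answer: $-25196$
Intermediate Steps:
$o = 49$ ($o = \left(-8 + 1\right)^{2} = \left(-7\right)^{2} = 49$)
$t 297 + o = \left(-85\right) 297 + 49 = -25245 + 49 = -25196$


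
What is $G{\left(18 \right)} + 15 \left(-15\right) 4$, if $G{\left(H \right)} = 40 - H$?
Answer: $-878$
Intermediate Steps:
$G{\left(18 \right)} + 15 \left(-15\right) 4 = \left(40 - 18\right) + 15 \left(-15\right) 4 = \left(40 - 18\right) - 900 = 22 - 900 = -878$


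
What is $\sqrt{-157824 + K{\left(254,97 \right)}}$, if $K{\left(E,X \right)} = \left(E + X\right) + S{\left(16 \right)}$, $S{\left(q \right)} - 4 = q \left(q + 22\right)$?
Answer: $3 i \sqrt{17429} \approx 396.06 i$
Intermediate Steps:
$S{\left(q \right)} = 4 + q \left(22 + q\right)$ ($S{\left(q \right)} = 4 + q \left(q + 22\right) = 4 + q \left(22 + q\right)$)
$K{\left(E,X \right)} = 612 + E + X$ ($K{\left(E,X \right)} = \left(E + X\right) + \left(4 + 16^{2} + 22 \cdot 16\right) = \left(E + X\right) + \left(4 + 256 + 352\right) = \left(E + X\right) + 612 = 612 + E + X$)
$\sqrt{-157824 + K{\left(254,97 \right)}} = \sqrt{-157824 + \left(612 + 254 + 97\right)} = \sqrt{-157824 + 963} = \sqrt{-156861} = 3 i \sqrt{17429}$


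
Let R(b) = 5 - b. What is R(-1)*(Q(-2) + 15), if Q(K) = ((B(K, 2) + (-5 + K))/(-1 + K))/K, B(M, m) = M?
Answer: 81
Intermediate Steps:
Q(K) = (-5 + 2*K)/(K*(-1 + K)) (Q(K) = ((K + (-5 + K))/(-1 + K))/K = ((-5 + 2*K)/(-1 + K))/K = (-5 + 2*K)/(K*(-1 + K)))
R(-1)*(Q(-2) + 15) = (5 - 1*(-1))*((-5 + 2*(-2))/((-2)*(-1 - 2)) + 15) = (5 + 1)*(-½*(-5 - 4)/(-3) + 15) = 6*(-½*(-⅓)*(-9) + 15) = 6*(-3/2 + 15) = 6*(27/2) = 81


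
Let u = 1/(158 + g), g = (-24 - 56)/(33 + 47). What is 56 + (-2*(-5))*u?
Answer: 8802/157 ≈ 56.064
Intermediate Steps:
g = -1 (g = -80/80 = -80*1/80 = -1)
u = 1/157 (u = 1/(158 - 1) = 1/157 ≈ 0.0063694)
56 + (-2*(-5))*u = 56 - 2*(-5)*(1/157) = 56 + 10*(1/157) = 56 + 10/157 = 8802/157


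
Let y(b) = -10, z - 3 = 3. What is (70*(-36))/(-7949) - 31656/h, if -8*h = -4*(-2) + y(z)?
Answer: -1006531656/7949 ≈ -1.2662e+5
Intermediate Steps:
z = 6 (z = 3 + 3 = 6)
h = ¼ (h = -(-4*(-2) - 10)/8 = -(8 - 10)/8 = -⅛*(-2) = ¼ ≈ 0.25000)
(70*(-36))/(-7949) - 31656/h = (70*(-36))/(-7949) - 31656/¼ = -2520*(-1/7949) - 31656*4 = 2520/7949 - 126624 = -1006531656/7949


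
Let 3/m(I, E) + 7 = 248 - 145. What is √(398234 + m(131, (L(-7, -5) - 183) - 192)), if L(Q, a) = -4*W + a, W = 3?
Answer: √25486978/8 ≈ 631.06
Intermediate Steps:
L(Q, a) = -12 + a (L(Q, a) = -4*3 + a = -12 + a)
m(I, E) = 1/32 (m(I, E) = 3/(-7 + (248 - 145)) = 3/(-7 + 103) = 3/96 = 3*(1/96) = 1/32)
√(398234 + m(131, (L(-7, -5) - 183) - 192)) = √(398234 + 1/32) = √(12743489/32) = √25486978/8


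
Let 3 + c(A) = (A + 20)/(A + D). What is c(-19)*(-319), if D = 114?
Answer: 90596/95 ≈ 953.64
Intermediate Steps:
c(A) = -3 + (20 + A)/(114 + A) (c(A) = -3 + (A + 20)/(A + 114) = -3 + (20 + A)/(114 + A))
c(-19)*(-319) = (2*(-161 - 1*(-19))/(114 - 19))*(-319) = (2*(-161 + 19)/95)*(-319) = (2*(1/95)*(-142))*(-319) = -284/95*(-319) = 90596/95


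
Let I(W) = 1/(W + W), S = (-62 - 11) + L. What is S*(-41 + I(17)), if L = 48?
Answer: 34825/34 ≈ 1024.3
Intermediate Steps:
S = -25 (S = (-62 - 11) + 48 = -73 + 48 = -25)
I(W) = 1/(2*W)
S*(-41 + I(17)) = -25*(-41 + (1/2)/17) = -25*(-41 + (1/2)*(1/17)) = -25*(-41 + 1/34) = -25*(-1393/34) = 34825/34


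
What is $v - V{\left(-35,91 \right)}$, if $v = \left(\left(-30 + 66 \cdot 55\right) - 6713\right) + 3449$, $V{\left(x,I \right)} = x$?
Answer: $371$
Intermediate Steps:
$v = 336$ ($v = \left(\left(-30 + 3630\right) - 6713\right) + 3449 = \left(3600 - 6713\right) + 3449 = -3113 + 3449 = 336$)
$v - V{\left(-35,91 \right)} = 336 - -35 = 336 + 35 = 371$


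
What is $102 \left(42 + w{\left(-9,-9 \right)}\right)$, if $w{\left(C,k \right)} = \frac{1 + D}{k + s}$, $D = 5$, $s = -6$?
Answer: $\frac{21216}{5} \approx 4243.2$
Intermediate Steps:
$w{\left(C,k \right)} = \frac{6}{-6 + k}$ ($w{\left(C,k \right)} = \frac{1 + 5}{k - 6} = \frac{6}{-6 + k}$)
$102 \left(42 + w{\left(-9,-9 \right)}\right) = 102 \left(42 + \frac{6}{-6 - 9}\right) = 102 \left(42 + \frac{6}{-15}\right) = 102 \left(42 + 6 \left(- \frac{1}{15}\right)\right) = 102 \left(42 - \frac{2}{5}\right) = 102 \cdot \frac{208}{5} = \frac{21216}{5}$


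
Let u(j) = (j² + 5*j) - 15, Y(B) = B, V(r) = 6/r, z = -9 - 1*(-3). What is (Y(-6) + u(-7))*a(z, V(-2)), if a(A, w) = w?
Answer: 21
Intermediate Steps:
z = -6 (z = -9 + 3 = -6)
u(j) = -15 + j² + 5*j
(Y(-6) + u(-7))*a(z, V(-2)) = (-6 + (-15 + (-7)² + 5*(-7)))*(6/(-2)) = (-6 + (-15 + 49 - 35))*(6*(-½)) = (-6 - 1)*(-3) = -7*(-3) = 21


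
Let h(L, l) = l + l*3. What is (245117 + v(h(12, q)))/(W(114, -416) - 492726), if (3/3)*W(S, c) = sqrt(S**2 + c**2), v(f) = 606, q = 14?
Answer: -60537055449/121389362512 - 245723*sqrt(46513)/121389362512 ≈ -0.49914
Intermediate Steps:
h(L, l) = 4*l (h(L, l) = l + 3*l = 4*l)
W(S, c) = sqrt(S**2 + c**2)
(245117 + v(h(12, q)))/(W(114, -416) - 492726) = (245117 + 606)/(sqrt(114**2 + (-416)**2) - 492726) = 245723/(sqrt(12996 + 173056) - 492726) = 245723/(sqrt(186052) - 492726) = 245723/(2*sqrt(46513) - 492726) = 245723/(-492726 + 2*sqrt(46513))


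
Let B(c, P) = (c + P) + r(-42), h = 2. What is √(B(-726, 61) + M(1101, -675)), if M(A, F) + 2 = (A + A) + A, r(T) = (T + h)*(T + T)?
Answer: 2*√1499 ≈ 77.434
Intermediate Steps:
r(T) = 2*T*(2 + T) (r(T) = (T + 2)*(T + T) = (2 + T)*(2*T) = 2*T*(2 + T))
M(A, F) = -2 + 3*A (M(A, F) = -2 + ((A + A) + A) = -2 + (2*A + A) = -2 + 3*A)
B(c, P) = 3360 + P + c (B(c, P) = (c + P) + 2*(-42)*(2 - 42) = (P + c) + 2*(-42)*(-40) = (P + c) + 3360 = 3360 + P + c)
√(B(-726, 61) + M(1101, -675)) = √((3360 + 61 - 726) + (-2 + 3*1101)) = √(2695 + (-2 + 3303)) = √(2695 + 3301) = √5996 = 2*√1499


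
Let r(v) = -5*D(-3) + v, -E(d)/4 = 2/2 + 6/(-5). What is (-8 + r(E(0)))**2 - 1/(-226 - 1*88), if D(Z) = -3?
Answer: 477619/7850 ≈ 60.843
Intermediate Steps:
E(d) = 4/5 (E(d) = -4*(2/2 + 6/(-5)) = -4*(2*(1/2) + 6*(-1/5)) = -4*(1 - 6/5) = -4*(-1/5) = 4/5)
r(v) = 15 + v (r(v) = -5*(-3) + v = 15 + v)
(-8 + r(E(0)))**2 - 1/(-226 - 1*88) = (-8 + (15 + 4/5))**2 - 1/(-226 - 1*88) = (-8 + 79/5)**2 - 1/(-226 - 88) = (39/5)**2 - 1/(-314) = 1521/25 - 1*(-1/314) = 1521/25 + 1/314 = 477619/7850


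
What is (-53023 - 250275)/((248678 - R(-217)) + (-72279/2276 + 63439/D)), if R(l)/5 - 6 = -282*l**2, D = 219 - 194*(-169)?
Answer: -22783557715240/5006264086013209 ≈ -0.0045510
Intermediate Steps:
D = 33005 (D = 219 + 32786 = 33005)
R(l) = 30 - 1410*l**2 (R(l) = 30 + 5*(-282*l**2) = 30 - 1410*l**2)
(-53023 - 250275)/((248678 - R(-217)) + (-72279/2276 + 63439/D)) = (-53023 - 250275)/((248678 - (30 - 1410*(-217)**2)) + (-72279/2276 + 63439/33005)) = -303298/((248678 - (30 - 1410*47089)) + (-72279*1/2276 + 63439*(1/33005))) = -303298/((248678 - (30 - 66395490)) + (-72279/2276 + 63439/33005)) = -303298/((248678 - 1*(-66395460)) - 2241181231/75119380) = -303298/((248678 + 66395460) - 2241181231/75119380) = -303298/(66644138 - 2241181231/75119380) = -303298/5006264086013209/75119380 = -303298*75119380/5006264086013209 = -22783557715240/5006264086013209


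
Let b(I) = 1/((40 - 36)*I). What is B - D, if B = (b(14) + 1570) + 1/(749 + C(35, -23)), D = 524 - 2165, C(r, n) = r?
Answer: 2517439/784 ≈ 3211.0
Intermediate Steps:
D = -1641
b(I) = 1/(4*I)
B = 1230895/784 (B = ((¼)/14 + 1570) + 1/(749 + 35) = ((¼)*(1/14) + 1570) + 1/784 = (1/56 + 1570) + 1/784 = 87921/56 + 1/784 = 1230895/784 ≈ 1570.0)
B - D = 1230895/784 - 1*(-1641) = 1230895/784 + 1641 = 2517439/784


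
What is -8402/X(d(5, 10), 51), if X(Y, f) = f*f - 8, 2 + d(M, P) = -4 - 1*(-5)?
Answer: -8402/2593 ≈ -3.2403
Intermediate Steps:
d(M, P) = -1 (d(M, P) = -2 + (-4 - 1*(-5)) = -2 + (-4 + 5) = -2 + 1 = -1)
X(Y, f) = -8 + f² (X(Y, f) = f² - 8 = -8 + f²)
-8402/X(d(5, 10), 51) = -8402/(-8 + 51²) = -8402/(-8 + 2601) = -8402/2593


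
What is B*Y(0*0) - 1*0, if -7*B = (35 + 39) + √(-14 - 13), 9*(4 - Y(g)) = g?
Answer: -296/7 - 12*I*√3/7 ≈ -42.286 - 2.9692*I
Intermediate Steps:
Y(g) = 4 - g/9
B = -74/7 - 3*I*√3/7 (B = -((35 + 39) + √(-14 - 13))/7 = -(74 + √(-27))/7 = -(74 + 3*I*√3)/7 = -74/7 - 3*I*√3/7 ≈ -10.571 - 0.74231*I)
B*Y(0*0) - 1*0 = (-74/7 - 3*I*√3/7)*(4 - 0*0) - 1*0 = (-74/7 - 3*I*√3/7)*(4 - ⅑*0) + 0 = (-74/7 - 3*I*√3/7)*(4 + 0) + 0 = (-74/7 - 3*I*√3/7)*4 + 0 = (-296/7 - 12*I*√3/7) + 0 = -296/7 - 12*I*√3/7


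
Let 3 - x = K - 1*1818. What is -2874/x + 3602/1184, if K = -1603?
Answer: 69769/31672 ≈ 2.2029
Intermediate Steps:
x = 3424 (x = 3 - (-1603 - 1*1818) = 3 - (-1603 - 1818) = 3 - 1*(-3421) = 3 + 3421 = 3424)
-2874/x + 3602/1184 = -2874/3424 + 3602/1184 = -2874*1/3424 + 3602*(1/1184) = -1437/1712 + 1801/592 = 69769/31672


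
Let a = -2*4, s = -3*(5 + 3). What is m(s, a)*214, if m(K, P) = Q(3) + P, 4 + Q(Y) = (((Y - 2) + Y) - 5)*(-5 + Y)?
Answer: -2140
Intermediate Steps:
s = -24 (s = -3*8 = -24)
Q(Y) = -4 + (-7 + 2*Y)*(-5 + Y) (Q(Y) = -4 + (((Y - 2) + Y) - 5)*(-5 + Y) = -4 + (((-2 + Y) + Y) - 5)*(-5 + Y) = -4 + ((-2 + 2*Y) - 5)*(-5 + Y) = -4 + (-7 + 2*Y)*(-5 + Y))
a = -8
m(K, P) = -2 + P (m(K, P) = (31 - 17*3 + 2*3²) + P = (31 - 51 + 2*9) + P = (31 - 51 + 18) + P = -2 + P)
m(s, a)*214 = (-2 - 8)*214 = -10*214 = -2140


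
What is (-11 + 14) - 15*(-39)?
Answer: 588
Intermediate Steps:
(-11 + 14) - 15*(-39) = 3 + 585 = 588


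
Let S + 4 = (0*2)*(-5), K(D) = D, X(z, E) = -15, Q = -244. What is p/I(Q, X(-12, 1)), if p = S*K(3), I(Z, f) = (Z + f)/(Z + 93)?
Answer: -1812/259 ≈ -6.9961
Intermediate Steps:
S = -4 (S = -4 + (0*2)*(-5) = -4 + 0*(-5) = -4 + 0 = -4)
I(Z, f) = (Z + f)/(93 + Z)
p = -12 (p = -4*3 = -12)
p/I(Q, X(-12, 1)) = -12*(93 - 244)/(-244 - 15) = -12/(-259/(-151)) = -12/((-1/151*(-259))) = -12/259/151 = -12*151/259 = -1812/259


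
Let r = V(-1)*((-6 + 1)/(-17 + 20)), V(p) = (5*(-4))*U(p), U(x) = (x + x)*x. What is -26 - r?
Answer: -278/3 ≈ -92.667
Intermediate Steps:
U(x) = 2*x² (U(x) = (2*x)*x = 2*x²)
V(p) = -40*p² (V(p) = (5*(-4))*(2*p²) = -40*p²)
r = 200/3 (r = (-40*(-1)²)*((-6 + 1)/(-17 + 20)) = (-40*1)*(-5/3) = -(-200)/3 = -40*(-5/3) = 200/3 ≈ 66.667)
-26 - r = -26 - 1*200/3 = -26 - 200/3 = -278/3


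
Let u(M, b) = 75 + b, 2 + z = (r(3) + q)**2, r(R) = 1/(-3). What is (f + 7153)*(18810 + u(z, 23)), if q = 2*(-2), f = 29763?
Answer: 698007728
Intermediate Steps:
r(R) = -1/3
q = -4
z = 151/9 (z = -2 + (-1/3 - 4)**2 = -2 + (-13/3)**2 = -2 + 169/9 = 151/9 ≈ 16.778)
(f + 7153)*(18810 + u(z, 23)) = (29763 + 7153)*(18810 + (75 + 23)) = 36916*(18810 + 98) = 36916*18908 = 698007728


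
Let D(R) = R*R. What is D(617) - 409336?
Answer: -28647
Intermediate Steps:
D(R) = R²
D(617) - 409336 = 617² - 409336 = 380689 - 409336 = -28647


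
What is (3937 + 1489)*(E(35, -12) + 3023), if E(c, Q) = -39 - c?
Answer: 16001274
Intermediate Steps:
(3937 + 1489)*(E(35, -12) + 3023) = (3937 + 1489)*((-39 - 1*35) + 3023) = 5426*((-39 - 35) + 3023) = 5426*(-74 + 3023) = 5426*2949 = 16001274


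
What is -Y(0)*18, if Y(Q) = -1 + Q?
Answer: 18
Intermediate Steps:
-Y(0)*18 = -(-1 + 0)*18 = -1*(-1)*18 = 1*18 = 18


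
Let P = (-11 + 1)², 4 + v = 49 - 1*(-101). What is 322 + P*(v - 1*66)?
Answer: 8322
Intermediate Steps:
v = 146 (v = -4 + (49 - 1*(-101)) = -4 + (49 + 101) = -4 + 150 = 146)
P = 100 (P = (-10)² = 100)
322 + P*(v - 1*66) = 322 + 100*(146 - 1*66) = 322 + 100*(146 - 66) = 322 + 100*80 = 322 + 8000 = 8322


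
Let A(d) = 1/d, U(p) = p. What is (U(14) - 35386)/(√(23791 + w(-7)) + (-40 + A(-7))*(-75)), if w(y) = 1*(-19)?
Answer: -1739418100/147663599 + 3466456*√5943/442990797 ≈ -11.176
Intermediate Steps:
w(y) = -19
(U(14) - 35386)/(√(23791 + w(-7)) + (-40 + A(-7))*(-75)) = (14 - 35386)/(√(23791 - 19) + (-40 + 1/(-7))*(-75)) = -35372/(√23772 + (-40 - ⅐)*(-75)) = -35372/(2*√5943 - 281/7*(-75)) = -35372/(2*√5943 + 21075/7) = -35372/(21075/7 + 2*√5943)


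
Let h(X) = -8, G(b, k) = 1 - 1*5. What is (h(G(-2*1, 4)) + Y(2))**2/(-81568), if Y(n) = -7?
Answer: -225/81568 ≈ -0.0027584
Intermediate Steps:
G(b, k) = -4 (G(b, k) = 1 - 5 = -4)
(h(G(-2*1, 4)) + Y(2))**2/(-81568) = (-8 - 7)**2/(-81568) = (-15)**2*(-1/81568) = 225*(-1/81568) = -225/81568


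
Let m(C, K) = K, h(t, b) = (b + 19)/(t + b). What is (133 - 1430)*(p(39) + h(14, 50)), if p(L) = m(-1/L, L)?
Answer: -3326805/64 ≈ -51981.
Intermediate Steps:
h(t, b) = (19 + b)/(b + t)
p(L) = L
(133 - 1430)*(p(39) + h(14, 50)) = (133 - 1430)*(39 + (19 + 50)/(50 + 14)) = -1297*(39 + 69/64) = -1297*2565/64 = -3326805/64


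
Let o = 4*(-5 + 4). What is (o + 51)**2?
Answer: 2209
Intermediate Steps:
o = -4 (o = 4*(-1) = -4)
(o + 51)**2 = (-4 + 51)**2 = 47**2 = 2209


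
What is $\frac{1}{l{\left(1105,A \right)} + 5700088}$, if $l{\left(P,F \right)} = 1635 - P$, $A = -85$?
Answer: $\frac{1}{5700618} \approx 1.7542 \cdot 10^{-7}$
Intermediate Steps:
$\frac{1}{l{\left(1105,A \right)} + 5700088} = \frac{1}{\left(1635 - 1105\right) + 5700088} = \frac{1}{530 + 5700088} = \frac{1}{5700618}$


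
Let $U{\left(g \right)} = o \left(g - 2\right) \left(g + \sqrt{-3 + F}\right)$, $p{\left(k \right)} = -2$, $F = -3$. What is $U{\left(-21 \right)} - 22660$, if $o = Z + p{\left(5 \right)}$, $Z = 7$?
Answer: $-20245 - 115 i \sqrt{6} \approx -20245.0 - 281.69 i$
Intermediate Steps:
$o = 5$ ($o = 7 - 2 = 5$)
$U{\left(g \right)} = 5 \left(-2 + g\right) \left(g + i \sqrt{6}\right)$ ($U{\left(g \right)} = 5 \left(g - 2\right) \left(g + \sqrt{-3 - 3}\right) = 5 \left(-2 + g\right) \left(g + \sqrt{-6}\right) = 5 \left(-2 + g\right) \left(g + i \sqrt{6}\right)$)
$U{\left(-21 \right)} - 22660 = \left(\left(-10\right) \left(-21\right) + 5 \left(-21\right)^{2} - 10 i \sqrt{6} + 5 i \left(-21\right) \sqrt{6}\right) - 22660 = \left(210 + 5 \cdot 441 - 10 i \sqrt{6} - 105 i \sqrt{6}\right) - 22660 = \left(210 + 2205 - 10 i \sqrt{6} - 105 i \sqrt{6}\right) - 22660 = \left(2415 - 115 i \sqrt{6}\right) - 22660 = -20245 - 115 i \sqrt{6}$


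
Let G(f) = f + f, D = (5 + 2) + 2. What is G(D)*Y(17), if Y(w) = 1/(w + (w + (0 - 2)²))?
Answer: 9/19 ≈ 0.47368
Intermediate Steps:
Y(w) = 1/(4 + 2*w) (Y(w) = 1/(w + (w + (-2)²)) = 1/(w + (w + 4)) = 1/(w + (4 + w)) = 1/(4 + 2*w))
D = 9 (D = 7 + 2 = 9)
G(f) = 2*f
G(D)*Y(17) = (2*9)*(1/(2*(2 + 17))) = 18*((½)/19) = 18*((½)*(1/19)) = 18*(1/38) = 9/19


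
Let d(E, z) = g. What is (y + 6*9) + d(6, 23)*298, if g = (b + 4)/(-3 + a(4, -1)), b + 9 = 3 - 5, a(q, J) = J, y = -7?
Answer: 1137/2 ≈ 568.50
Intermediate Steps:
b = -11 (b = -9 + (3 - 5) = -9 - 2 = -11)
g = 7/4 (g = (-11 + 4)/(-3 - 1) = -7/(-4) = -7*(-1/4) = 7/4 ≈ 1.7500)
d(E, z) = 7/4
(y + 6*9) + d(6, 23)*298 = (-7 + 6*9) + (7/4)*298 = (-7 + 54) + 1043/2 = 47 + 1043/2 = 1137/2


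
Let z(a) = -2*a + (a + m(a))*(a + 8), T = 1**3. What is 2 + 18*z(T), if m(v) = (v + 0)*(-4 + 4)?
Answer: 128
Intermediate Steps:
m(v) = 0 (m(v) = v*0 = 0)
T = 1
z(a) = -2*a + a*(8 + a) (z(a) = -2*a + (a + 0)*(a + 8) = -2*a + a*(8 + a))
2 + 18*z(T) = 2 + 18*(1*(6 + 1)) = 2 + 18*(1*7) = 2 + 18*7 = 2 + 126 = 128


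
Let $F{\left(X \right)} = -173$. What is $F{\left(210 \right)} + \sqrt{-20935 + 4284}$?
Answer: $-173 + i \sqrt{16651} \approx -173.0 + 129.04 i$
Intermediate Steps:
$F{\left(210 \right)} + \sqrt{-20935 + 4284} = -173 + \sqrt{-20935 + 4284} = -173 + \sqrt{-16651} = -173 + i \sqrt{16651}$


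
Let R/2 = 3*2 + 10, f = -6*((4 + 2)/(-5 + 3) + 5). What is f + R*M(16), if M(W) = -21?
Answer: -684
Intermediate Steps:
f = -12 (f = -6*(6/(-2) + 5) = -6*(6*(-½) + 5) = -6*(-3 + 5) = -6*2 = -12)
R = 32 (R = 2*(3*2 + 10) = 2*(6 + 10) = 2*16 = 32)
f + R*M(16) = -12 + 32*(-21) = -12 - 672 = -684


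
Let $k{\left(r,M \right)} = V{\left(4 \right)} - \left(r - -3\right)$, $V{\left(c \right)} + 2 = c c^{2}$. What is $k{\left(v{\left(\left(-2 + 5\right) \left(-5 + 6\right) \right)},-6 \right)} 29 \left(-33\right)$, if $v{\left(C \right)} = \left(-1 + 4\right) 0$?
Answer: $-56463$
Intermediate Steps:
$V{\left(c \right)} = -2 + c^{3}$ ($V{\left(c \right)} = -2 + c c^{2} = -2 + c^{3}$)
$v{\left(C \right)} = 0$ ($v{\left(C \right)} = 3 \cdot 0 = 0$)
$k{\left(r,M \right)} = 59 - r$ ($k{\left(r,M \right)} = \left(-2 + 4^{3}\right) - \left(r - -3\right) = \left(-2 + 64\right) - \left(r + 3\right) = 62 - \left(3 + r\right) = 59 - r$)
$k{\left(v{\left(\left(-2 + 5\right) \left(-5 + 6\right) \right)},-6 \right)} 29 \left(-33\right) = \left(59 - 0\right) 29 \left(-33\right) = \left(59 + 0\right) 29 \left(-33\right) = 59 \cdot 29 \left(-33\right) = 1711 \left(-33\right) = -56463$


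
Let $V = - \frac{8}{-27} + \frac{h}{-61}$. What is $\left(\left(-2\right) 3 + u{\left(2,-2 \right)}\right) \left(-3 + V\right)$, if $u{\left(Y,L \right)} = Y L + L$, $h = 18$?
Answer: $\frac{19756}{549} \approx 35.985$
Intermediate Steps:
$u{\left(Y,L \right)} = L + L Y$ ($u{\left(Y,L \right)} = L Y + L = L + L Y$)
$V = \frac{2}{1647}$ ($V = - \frac{8}{-27} + \frac{18}{-61} = \left(-8\right) \left(- \frac{1}{27}\right) + 18 \left(- \frac{1}{61}\right) = \frac{8}{27} - \frac{18}{61} = \frac{2}{1647} \approx 0.0012143$)
$\left(\left(-2\right) 3 + u{\left(2,-2 \right)}\right) \left(-3 + V\right) = \left(\left(-2\right) 3 - 2 \left(1 + 2\right)\right) \left(-3 + \frac{2}{1647}\right) = \left(-6 - 6\right) \left(- \frac{4939}{1647}\right) = \left(-12\right) \left(- \frac{4939}{1647}\right) = \frac{19756}{549}$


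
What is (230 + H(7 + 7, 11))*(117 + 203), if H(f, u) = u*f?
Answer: 122880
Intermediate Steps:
H(f, u) = f*u
(230 + H(7 + 7, 11))*(117 + 203) = (230 + (7 + 7)*11)*(117 + 203) = (230 + 14*11)*320 = (230 + 154)*320 = 384*320 = 122880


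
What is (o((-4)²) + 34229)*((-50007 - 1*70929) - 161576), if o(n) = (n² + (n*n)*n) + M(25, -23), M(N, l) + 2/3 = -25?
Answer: -32677032992/3 ≈ -1.0892e+10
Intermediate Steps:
M(N, l) = -77/3 (M(N, l) = -⅔ - 25 = -77/3)
o(n) = -77/3 + n² + n³ (o(n) = (n² + (n*n)*n) - 77/3 = (n² + n²*n) - 77/3 = (n² + n³) - 77/3 = -77/3 + n² + n³)
(o((-4)²) + 34229)*((-50007 - 1*70929) - 161576) = ((-77/3 + ((-4)²)² + ((-4)²)³) + 34229)*((-50007 - 1*70929) - 161576) = ((-77/3 + 16² + 16³) + 34229)*((-50007 - 70929) - 161576) = ((-77/3 + 256 + 4096) + 34229)*(-120936 - 161576) = (12979/3 + 34229)*(-282512) = (115666/3)*(-282512) = -32677032992/3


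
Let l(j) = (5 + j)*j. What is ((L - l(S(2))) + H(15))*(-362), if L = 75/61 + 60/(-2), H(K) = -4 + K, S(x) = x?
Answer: 701556/61 ≈ 11501.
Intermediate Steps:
l(j) = j*(5 + j)
L = -1755/61 (L = 75*(1/61) + 60*(-½) = 75/61 - 30 = -1755/61 ≈ -28.770)
((L - l(S(2))) + H(15))*(-362) = ((-1755/61 - 2*(5 + 2)) + (-4 + 15))*(-362) = ((-1755/61 - 2*7) + 11)*(-362) = ((-1755/61 - 1*14) + 11)*(-362) = ((-1755/61 - 14) + 11)*(-362) = (-2609/61 + 11)*(-362) = -1938/61*(-362) = 701556/61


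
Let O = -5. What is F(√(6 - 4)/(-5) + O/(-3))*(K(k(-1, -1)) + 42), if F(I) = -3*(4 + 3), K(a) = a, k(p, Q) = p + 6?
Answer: -987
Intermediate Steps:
k(p, Q) = 6 + p
F(I) = -21 (F(I) = -3*7 = -21)
F(√(6 - 4)/(-5) + O/(-3))*(K(k(-1, -1)) + 42) = -21*((6 - 1) + 42) = -21*(5 + 42) = -21*47 = -987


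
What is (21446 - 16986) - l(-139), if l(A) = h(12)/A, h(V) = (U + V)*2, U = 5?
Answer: 619974/139 ≈ 4460.2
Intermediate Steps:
h(V) = 10 + 2*V (h(V) = (5 + V)*2 = 10 + 2*V)
l(A) = 34/A (l(A) = (10 + 2*12)/A = (10 + 24)/A = 34/A)
(21446 - 16986) - l(-139) = (21446 - 16986) - 34/(-139) = 4460 - 34*(-1)/139 = 4460 - 1*(-34/139) = 4460 + 34/139 = 619974/139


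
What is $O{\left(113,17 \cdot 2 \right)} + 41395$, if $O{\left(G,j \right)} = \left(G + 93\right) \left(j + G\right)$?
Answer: $71677$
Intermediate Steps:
$O{\left(G,j \right)} = \left(93 + G\right) \left(G + j\right)$
$O{\left(113,17 \cdot 2 \right)} + 41395 = \left(113^{2} + 93 \cdot 113 + 93 \cdot 17 \cdot 2 + 113 \cdot 17 \cdot 2\right) + 41395 = \left(12769 + 10509 + 93 \cdot 34 + 113 \cdot 34\right) + 41395 = \left(12769 + 10509 + 3162 + 3842\right) + 41395 = 30282 + 41395 = 71677$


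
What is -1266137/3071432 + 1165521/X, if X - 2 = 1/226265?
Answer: 809987059047488333/1389918194392 ≈ 5.8276e+5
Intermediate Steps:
X = 452531/226265 (X = 2 + 1/226265 = 452531/226265 ≈ 2.0000)
-1266137/3071432 + 1165521/X = -1266137/3071432 + 1165521/(452531/226265) = -1266137*1/3071432 + 1165521*(226265/452531) = -1266137/3071432 + 263716609065/452531 = 809987059047488333/1389918194392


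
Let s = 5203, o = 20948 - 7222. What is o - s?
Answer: 8523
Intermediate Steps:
o = 13726
o - s = 13726 - 1*5203 = 13726 - 5203 = 8523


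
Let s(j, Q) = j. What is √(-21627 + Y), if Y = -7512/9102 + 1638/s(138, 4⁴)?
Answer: 2*I*√6578718216998/34891 ≈ 147.02*I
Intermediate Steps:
Y = 385345/34891 (Y = -7512/9102 + 1638/138 = -7512*1/9102 + 1638*(1/138) = -1252/1517 + 273/23 = 385345/34891 ≈ 11.044)
√(-21627 + Y) = √(-21627 + 385345/34891) = √(-754202312/34891) = 2*I*√6578718216998/34891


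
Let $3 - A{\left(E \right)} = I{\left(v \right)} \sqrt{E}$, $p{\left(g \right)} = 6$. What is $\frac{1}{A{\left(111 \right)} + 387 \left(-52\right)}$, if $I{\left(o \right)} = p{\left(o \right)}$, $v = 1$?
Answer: $- \frac{6707}{134950215} + \frac{2 \sqrt{111}}{134950215} \approx -4.9544 \cdot 10^{-5}$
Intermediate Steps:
$I{\left(o \right)} = 6$
$A{\left(E \right)} = 3 - 6 \sqrt{E}$
$\frac{1}{A{\left(111 \right)} + 387 \left(-52\right)} = \frac{1}{\left(3 - 6 \sqrt{111}\right) + 387 \left(-52\right)} = \frac{1}{\left(3 - 6 \sqrt{111}\right) - 20124} = \frac{1}{-20121 - 6 \sqrt{111}}$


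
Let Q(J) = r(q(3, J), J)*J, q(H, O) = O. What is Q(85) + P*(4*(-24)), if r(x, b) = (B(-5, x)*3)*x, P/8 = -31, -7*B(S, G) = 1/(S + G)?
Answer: 2662161/112 ≈ 23769.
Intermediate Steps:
B(S, G) = -1/(7*(G + S)) (B(S, G) = -1/(7*(S + G)) = -1/(7*(G + S)))
P = -248 (P = 8*(-31) = -248)
r(x, b) = -3*x/(-35 + 7*x) (r(x, b) = (-1/(7*x + 7*(-5))*3)*x = (-1/(7*x - 35)*3)*x = (-1/(-35 + 7*x)*3)*x = (-3/(-35 + 7*x))*x = -3*x/(-35 + 7*x))
Q(J) = -3*J²/(-35 + 7*J) (Q(J) = (-3*J/(-35 + 7*J))*J = -3*J²/(-35 + 7*J))
Q(85) + P*(4*(-24)) = -3*85²/(-35 + 7*85) - 992*(-24) = -3*7225/(-35 + 595) - 248*(-96) = -3*7225/560 + 23808 = -3*7225*1/560 + 23808 = -4335/112 + 23808 = 2662161/112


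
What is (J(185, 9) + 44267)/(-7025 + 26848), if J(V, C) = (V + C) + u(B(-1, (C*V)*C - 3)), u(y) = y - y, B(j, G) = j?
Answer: 44461/19823 ≈ 2.2429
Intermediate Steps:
u(y) = 0
J(V, C) = C + V (J(V, C) = (V + C) + 0 = (C + V) + 0 = C + V)
(J(185, 9) + 44267)/(-7025 + 26848) = ((9 + 185) + 44267)/(-7025 + 26848) = (194 + 44267)/19823 = 44461*(1/19823) = 44461/19823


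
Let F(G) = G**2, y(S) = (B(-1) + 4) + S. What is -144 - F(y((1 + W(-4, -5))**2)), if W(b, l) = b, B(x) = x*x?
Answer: -340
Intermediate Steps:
B(x) = x**2
y(S) = 5 + S (y(S) = ((-1)**2 + 4) + S = (1 + 4) + S = 5 + S)
-144 - F(y((1 + W(-4, -5))**2)) = -144 - (5 + (1 - 4)**2)**2 = -144 - (5 + (-3)**2)**2 = -144 - (5 + 9)**2 = -144 - 1*14**2 = -144 - 1*196 = -144 - 196 = -340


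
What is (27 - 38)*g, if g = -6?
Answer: 66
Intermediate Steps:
(27 - 38)*g = (27 - 38)*(-6) = -11*(-6) = 66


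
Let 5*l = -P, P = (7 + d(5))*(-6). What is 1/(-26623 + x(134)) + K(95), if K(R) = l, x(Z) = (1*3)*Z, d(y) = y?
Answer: 1887907/131105 ≈ 14.400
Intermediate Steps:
x(Z) = 3*Z
P = -72 (P = (7 + 5)*(-6) = 12*(-6) = -72)
l = 72/5 (l = (-1*(-72))/5 = (⅕)*72 = 72/5 ≈ 14.400)
K(R) = 72/5
1/(-26623 + x(134)) + K(95) = 1/(-26623 + 3*134) + 72/5 = 1/(-26623 + 402) + 72/5 = 1/(-26221) + 72/5 = -1/26221 + 72/5 = 1887907/131105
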